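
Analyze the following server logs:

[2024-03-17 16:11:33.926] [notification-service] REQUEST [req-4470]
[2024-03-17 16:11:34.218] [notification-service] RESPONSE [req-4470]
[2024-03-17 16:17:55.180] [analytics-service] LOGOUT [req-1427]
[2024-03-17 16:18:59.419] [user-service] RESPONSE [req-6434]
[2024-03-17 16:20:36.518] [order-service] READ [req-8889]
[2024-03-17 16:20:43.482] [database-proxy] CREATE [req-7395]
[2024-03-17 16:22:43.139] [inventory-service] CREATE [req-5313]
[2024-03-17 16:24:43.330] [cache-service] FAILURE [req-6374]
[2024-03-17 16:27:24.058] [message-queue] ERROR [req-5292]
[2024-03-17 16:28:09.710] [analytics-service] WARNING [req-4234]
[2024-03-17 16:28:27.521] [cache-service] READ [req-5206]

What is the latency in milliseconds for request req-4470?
292

To calculate latency:

1. Find REQUEST with id req-4470: 2024-03-17 16:11:33.926
2. Find RESPONSE with id req-4470: 2024-03-17 16:11:34.218
3. Latency: 2024-03-17 16:11:34.218 - 2024-03-17 16:11:33.926 = 292ms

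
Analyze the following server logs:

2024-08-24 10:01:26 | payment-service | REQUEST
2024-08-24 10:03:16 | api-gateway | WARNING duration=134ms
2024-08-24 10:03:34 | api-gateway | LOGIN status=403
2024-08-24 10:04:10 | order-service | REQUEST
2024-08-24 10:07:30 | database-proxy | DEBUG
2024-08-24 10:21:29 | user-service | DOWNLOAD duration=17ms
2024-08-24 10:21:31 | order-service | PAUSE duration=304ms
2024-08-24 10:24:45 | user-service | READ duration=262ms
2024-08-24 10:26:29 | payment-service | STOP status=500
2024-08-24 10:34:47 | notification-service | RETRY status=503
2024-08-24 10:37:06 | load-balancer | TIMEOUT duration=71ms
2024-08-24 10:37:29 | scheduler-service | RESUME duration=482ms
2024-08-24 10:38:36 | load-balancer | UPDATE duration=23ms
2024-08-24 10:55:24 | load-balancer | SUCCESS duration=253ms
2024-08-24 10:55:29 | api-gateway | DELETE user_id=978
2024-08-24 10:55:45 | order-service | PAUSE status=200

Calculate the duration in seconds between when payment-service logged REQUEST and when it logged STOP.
1503

To find the time between events:

1. Locate the first REQUEST event for payment-service: 2024-08-24 10:01:26
2. Locate the first STOP event for payment-service: 2024-08-24 10:26:29
3. Calculate the difference: 2024-08-24 10:26:29 - 2024-08-24 10:01:26 = 1503 seconds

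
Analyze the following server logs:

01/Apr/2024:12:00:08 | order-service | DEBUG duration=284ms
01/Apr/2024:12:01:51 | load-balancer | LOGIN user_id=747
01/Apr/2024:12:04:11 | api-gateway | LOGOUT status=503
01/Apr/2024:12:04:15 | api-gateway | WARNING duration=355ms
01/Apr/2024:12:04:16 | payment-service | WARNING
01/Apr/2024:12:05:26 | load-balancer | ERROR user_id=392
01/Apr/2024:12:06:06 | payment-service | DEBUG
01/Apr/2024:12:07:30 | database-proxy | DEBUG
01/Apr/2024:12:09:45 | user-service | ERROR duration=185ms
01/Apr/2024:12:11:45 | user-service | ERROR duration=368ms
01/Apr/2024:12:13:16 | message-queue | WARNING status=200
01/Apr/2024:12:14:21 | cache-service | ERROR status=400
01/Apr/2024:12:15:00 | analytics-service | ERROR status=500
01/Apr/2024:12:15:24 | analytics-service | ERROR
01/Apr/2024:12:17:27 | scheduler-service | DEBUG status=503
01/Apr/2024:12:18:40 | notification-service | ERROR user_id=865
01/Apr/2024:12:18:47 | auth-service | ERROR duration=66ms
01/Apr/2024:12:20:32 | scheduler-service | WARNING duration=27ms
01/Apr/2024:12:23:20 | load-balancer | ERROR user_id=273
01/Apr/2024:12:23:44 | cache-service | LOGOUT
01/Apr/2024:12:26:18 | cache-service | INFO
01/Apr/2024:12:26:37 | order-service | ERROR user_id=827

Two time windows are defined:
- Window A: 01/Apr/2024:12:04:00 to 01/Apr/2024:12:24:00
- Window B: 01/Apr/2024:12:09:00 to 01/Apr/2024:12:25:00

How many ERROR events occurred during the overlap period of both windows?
8

To find overlap events:

1. Window A: 01/Apr/2024:12:04:00 to 01/Apr/2024:12:24:00
2. Window B: 01/Apr/2024:12:09:00 to 01/Apr/2024:12:25:00
3. Overlap period: 01/Apr/2024:12:09:00 to 01/Apr/2024:12:24:00
4. Count ERROR events in overlap: 8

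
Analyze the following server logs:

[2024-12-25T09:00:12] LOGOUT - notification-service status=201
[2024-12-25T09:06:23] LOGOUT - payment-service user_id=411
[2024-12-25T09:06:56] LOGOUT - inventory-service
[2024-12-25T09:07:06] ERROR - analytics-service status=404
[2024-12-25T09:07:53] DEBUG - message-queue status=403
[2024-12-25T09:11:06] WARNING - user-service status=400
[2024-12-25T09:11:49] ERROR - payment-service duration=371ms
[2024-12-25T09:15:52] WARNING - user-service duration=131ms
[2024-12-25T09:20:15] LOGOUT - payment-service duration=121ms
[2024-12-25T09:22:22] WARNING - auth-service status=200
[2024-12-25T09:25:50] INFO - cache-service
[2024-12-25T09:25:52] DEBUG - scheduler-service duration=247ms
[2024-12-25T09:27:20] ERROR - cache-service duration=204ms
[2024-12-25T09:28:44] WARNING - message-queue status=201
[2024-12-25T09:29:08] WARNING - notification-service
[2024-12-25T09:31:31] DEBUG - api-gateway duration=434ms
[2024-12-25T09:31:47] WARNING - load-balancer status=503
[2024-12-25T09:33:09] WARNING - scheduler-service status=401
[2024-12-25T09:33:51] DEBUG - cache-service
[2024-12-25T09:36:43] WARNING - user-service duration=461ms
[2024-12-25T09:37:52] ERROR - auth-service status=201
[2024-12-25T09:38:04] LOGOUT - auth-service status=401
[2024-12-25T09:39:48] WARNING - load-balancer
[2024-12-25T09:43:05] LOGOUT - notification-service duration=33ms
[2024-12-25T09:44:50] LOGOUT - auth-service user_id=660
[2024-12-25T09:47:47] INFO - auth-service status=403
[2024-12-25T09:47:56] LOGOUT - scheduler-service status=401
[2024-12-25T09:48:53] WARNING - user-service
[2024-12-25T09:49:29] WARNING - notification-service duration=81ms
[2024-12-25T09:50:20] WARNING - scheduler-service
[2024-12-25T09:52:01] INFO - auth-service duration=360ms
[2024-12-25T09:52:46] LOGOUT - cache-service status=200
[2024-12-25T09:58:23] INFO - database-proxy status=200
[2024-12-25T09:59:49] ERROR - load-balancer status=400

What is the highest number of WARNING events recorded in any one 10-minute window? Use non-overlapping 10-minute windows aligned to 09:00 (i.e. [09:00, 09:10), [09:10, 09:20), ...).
4

To find the burst window:

1. Divide the log period into non-overlapping 10-minute windows starting at 09:00
2. Count WARNING events in each window
3. Find the window with maximum count
4. Maximum events in a window: 4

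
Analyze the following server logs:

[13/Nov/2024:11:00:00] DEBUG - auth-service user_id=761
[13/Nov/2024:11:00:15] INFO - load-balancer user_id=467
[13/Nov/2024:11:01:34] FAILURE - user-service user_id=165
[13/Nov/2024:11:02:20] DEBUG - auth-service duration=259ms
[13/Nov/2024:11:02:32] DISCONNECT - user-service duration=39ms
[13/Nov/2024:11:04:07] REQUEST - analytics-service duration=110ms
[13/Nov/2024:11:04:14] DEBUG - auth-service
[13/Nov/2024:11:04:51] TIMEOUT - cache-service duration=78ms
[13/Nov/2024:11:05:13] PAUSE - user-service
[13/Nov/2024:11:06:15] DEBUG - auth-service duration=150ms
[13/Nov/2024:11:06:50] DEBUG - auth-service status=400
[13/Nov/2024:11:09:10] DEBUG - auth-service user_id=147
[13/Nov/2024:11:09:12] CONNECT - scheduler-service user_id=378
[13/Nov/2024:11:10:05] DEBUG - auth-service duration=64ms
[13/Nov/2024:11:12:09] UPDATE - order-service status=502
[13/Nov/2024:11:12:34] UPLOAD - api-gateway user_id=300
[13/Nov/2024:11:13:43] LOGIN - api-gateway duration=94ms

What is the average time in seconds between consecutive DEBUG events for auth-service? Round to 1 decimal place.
100.8

To calculate average interval:

1. Find all DEBUG events for auth-service in order
2. Calculate time gaps between consecutive events
3. Compute mean of gaps: 605 / 6 = 100.8 seconds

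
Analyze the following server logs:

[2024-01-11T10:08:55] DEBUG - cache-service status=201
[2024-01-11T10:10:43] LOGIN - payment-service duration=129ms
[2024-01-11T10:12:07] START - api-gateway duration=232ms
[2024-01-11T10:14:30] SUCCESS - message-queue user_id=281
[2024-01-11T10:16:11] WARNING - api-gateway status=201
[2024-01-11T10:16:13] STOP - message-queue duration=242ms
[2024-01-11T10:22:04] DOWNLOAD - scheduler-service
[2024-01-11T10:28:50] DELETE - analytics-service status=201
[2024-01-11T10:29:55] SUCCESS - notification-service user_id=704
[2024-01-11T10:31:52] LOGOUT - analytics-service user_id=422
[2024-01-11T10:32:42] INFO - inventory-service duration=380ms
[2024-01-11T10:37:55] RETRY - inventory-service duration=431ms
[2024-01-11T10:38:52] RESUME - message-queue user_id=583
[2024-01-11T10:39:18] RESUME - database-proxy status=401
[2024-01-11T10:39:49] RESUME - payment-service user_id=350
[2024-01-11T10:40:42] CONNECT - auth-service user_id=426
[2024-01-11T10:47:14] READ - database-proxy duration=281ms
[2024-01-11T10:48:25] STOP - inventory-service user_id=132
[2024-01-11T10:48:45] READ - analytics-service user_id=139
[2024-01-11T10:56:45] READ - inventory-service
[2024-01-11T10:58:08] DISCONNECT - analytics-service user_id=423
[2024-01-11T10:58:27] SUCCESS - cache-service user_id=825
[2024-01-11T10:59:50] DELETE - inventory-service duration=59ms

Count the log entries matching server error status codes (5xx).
0

To find matching entries:

1. Pattern to match: server error status codes (5xx)
2. Scan each log entry for the pattern
3. Count matches: 0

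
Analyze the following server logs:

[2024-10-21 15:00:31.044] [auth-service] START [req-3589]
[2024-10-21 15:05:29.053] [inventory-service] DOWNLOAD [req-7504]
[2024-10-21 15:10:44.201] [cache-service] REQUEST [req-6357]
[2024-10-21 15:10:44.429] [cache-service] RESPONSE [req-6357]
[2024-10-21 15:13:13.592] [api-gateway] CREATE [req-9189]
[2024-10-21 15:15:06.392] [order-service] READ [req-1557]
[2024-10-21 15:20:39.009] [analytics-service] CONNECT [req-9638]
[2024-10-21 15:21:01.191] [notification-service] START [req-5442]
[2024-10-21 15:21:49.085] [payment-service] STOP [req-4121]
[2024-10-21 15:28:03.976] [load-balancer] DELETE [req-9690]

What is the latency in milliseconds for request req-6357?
228

To calculate latency:

1. Find REQUEST with id req-6357: 2024-10-21 15:10:44.201
2. Find RESPONSE with id req-6357: 2024-10-21 15:10:44.429
3. Latency: 2024-10-21 15:10:44.429 - 2024-10-21 15:10:44.201 = 228ms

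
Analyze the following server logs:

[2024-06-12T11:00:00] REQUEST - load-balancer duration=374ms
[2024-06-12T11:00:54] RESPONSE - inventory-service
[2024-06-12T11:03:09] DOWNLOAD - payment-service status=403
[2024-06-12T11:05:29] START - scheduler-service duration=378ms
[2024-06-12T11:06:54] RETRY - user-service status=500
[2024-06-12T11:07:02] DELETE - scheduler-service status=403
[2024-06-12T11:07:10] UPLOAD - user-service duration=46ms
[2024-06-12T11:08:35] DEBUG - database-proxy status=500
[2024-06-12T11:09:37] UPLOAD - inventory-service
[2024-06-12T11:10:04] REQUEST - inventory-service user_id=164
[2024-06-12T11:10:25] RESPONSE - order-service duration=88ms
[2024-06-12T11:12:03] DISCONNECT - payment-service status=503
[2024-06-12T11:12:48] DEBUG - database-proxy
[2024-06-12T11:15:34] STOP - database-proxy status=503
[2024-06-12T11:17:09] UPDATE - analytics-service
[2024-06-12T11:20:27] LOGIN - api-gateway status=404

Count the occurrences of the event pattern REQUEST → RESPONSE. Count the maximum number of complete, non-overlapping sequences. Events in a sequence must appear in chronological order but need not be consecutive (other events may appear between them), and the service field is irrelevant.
2

To count sequences:

1. Look for pattern: REQUEST → RESPONSE
2. Greedily scan the log in chronological order, matching each sequence element in turn (ignoring service)
3. Each time the full pattern completes, increment the count and restart matching from the next event
4. Complete non-overlapping sequences found: 2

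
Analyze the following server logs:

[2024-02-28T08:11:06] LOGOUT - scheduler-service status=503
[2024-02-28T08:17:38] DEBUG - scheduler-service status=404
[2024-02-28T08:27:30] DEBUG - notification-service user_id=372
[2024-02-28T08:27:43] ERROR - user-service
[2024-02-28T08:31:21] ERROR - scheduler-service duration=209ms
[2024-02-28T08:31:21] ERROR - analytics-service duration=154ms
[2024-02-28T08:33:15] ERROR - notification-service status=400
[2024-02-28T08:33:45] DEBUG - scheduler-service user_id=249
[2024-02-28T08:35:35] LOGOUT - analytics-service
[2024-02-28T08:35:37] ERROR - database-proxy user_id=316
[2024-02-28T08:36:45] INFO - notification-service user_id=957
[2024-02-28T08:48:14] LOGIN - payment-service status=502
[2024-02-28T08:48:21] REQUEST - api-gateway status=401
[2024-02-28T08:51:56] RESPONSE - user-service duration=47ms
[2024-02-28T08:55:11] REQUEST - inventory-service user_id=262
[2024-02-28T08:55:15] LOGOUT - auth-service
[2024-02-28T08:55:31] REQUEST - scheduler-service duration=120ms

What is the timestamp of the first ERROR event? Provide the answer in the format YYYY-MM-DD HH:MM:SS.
2024-02-28 08:27:43

To find the first event:

1. Filter for all ERROR events
2. Sort by timestamp
3. Select the first one
4. Timestamp: 2024-02-28 08:27:43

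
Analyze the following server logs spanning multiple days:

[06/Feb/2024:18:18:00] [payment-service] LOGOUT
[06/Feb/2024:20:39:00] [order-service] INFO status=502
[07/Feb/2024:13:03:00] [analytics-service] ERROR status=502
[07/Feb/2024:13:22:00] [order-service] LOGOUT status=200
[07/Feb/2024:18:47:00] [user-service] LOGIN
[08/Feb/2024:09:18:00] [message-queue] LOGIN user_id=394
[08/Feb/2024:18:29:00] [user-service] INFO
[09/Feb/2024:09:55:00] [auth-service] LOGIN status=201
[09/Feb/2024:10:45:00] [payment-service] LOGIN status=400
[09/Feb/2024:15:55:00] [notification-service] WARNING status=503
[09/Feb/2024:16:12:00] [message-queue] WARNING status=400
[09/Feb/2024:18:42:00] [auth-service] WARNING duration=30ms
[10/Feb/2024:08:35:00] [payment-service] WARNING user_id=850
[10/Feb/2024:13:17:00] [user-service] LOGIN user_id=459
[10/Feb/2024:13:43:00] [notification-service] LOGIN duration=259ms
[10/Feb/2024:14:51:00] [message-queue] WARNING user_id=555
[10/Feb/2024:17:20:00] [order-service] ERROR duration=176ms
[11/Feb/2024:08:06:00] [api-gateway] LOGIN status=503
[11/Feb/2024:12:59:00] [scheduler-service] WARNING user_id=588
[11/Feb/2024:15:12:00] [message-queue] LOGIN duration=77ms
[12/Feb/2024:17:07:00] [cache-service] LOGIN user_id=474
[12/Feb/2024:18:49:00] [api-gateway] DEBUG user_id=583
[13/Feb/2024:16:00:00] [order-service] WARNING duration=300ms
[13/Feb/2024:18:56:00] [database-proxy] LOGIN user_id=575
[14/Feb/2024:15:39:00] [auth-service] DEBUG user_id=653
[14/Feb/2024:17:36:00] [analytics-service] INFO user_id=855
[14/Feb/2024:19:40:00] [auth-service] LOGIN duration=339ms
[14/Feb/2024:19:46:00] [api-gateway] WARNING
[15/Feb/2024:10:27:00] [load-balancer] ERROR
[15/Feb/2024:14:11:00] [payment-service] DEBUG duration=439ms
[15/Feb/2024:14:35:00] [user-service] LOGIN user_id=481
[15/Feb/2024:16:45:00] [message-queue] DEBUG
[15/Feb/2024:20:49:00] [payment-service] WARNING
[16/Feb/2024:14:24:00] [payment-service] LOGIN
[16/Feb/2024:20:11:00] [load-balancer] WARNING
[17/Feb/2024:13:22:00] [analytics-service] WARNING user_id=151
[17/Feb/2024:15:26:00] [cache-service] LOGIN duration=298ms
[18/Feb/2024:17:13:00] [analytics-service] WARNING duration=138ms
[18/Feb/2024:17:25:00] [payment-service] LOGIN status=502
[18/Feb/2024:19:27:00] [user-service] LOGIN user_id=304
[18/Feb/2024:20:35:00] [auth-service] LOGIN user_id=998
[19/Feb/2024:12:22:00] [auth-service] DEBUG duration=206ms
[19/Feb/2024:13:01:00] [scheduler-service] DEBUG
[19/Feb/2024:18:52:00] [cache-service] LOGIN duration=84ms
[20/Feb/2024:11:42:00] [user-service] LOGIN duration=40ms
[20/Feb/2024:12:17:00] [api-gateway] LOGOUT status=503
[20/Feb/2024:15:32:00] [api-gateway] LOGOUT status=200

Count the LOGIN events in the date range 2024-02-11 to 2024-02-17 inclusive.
8

To filter by date range:

1. Date range: 2024-02-11 through 2024-02-17, both dates inclusive
2. Filter for LOGIN events whose date falls in this range
3. Count matching events: 8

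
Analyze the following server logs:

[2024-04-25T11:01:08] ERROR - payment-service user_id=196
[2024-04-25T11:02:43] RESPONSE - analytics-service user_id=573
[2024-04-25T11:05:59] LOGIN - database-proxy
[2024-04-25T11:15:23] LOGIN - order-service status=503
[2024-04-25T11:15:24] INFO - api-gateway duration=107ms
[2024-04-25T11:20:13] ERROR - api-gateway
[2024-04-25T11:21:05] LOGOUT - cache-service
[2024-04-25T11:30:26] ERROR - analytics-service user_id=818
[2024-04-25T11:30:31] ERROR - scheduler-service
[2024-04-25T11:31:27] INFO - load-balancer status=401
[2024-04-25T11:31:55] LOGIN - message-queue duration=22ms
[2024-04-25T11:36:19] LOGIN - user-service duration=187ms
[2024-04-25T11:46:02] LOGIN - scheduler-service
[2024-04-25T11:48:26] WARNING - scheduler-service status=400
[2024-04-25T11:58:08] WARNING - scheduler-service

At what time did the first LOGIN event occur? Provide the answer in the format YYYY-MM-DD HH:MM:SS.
2024-04-25 11:05:59

To find the first event:

1. Filter for all LOGIN events
2. Sort by timestamp
3. Select the first one
4. Timestamp: 2024-04-25 11:05:59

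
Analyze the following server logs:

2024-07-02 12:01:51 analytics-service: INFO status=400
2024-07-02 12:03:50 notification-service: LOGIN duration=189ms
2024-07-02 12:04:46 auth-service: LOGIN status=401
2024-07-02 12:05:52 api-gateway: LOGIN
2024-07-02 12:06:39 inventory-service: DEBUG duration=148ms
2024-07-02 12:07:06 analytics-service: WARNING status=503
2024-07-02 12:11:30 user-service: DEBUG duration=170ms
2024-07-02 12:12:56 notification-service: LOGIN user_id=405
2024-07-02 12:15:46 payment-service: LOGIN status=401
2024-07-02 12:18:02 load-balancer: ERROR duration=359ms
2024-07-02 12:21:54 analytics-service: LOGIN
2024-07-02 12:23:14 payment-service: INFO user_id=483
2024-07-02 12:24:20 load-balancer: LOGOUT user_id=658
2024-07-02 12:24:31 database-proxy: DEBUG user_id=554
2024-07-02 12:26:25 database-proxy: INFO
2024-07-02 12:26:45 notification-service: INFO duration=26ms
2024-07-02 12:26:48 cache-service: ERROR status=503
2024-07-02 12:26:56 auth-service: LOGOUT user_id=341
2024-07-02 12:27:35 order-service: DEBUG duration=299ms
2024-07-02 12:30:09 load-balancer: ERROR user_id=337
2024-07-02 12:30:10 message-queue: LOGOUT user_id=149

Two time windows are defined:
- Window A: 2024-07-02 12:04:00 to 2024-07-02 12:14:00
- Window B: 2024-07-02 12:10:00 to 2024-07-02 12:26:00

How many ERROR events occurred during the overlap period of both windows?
0

To find overlap events:

1. Window A: 2024-07-02 12:04:00 to 2024-07-02 12:14:00
2. Window B: 2024-07-02 12:10:00 to 2024-07-02 12:26:00
3. Overlap period: 2024-07-02 12:10:00 to 2024-07-02 12:14:00
4. Count ERROR events in overlap: 0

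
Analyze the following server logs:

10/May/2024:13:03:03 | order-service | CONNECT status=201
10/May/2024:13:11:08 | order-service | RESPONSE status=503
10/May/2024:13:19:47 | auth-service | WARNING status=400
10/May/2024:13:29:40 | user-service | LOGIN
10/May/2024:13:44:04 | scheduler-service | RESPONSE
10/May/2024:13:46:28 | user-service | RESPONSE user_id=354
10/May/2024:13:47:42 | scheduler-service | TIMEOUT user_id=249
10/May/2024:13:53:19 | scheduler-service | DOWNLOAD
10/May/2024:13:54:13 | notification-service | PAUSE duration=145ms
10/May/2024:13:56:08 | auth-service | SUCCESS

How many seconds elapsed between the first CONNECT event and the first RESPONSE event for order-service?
485

To find the time between events:

1. Locate the first CONNECT event for order-service: 10/May/2024:13:03:03
2. Locate the first RESPONSE event for order-service: 10/May/2024:13:11:08
3. Calculate the difference: 10/May/2024:13:11:08 - 10/May/2024:13:03:03 = 485 seconds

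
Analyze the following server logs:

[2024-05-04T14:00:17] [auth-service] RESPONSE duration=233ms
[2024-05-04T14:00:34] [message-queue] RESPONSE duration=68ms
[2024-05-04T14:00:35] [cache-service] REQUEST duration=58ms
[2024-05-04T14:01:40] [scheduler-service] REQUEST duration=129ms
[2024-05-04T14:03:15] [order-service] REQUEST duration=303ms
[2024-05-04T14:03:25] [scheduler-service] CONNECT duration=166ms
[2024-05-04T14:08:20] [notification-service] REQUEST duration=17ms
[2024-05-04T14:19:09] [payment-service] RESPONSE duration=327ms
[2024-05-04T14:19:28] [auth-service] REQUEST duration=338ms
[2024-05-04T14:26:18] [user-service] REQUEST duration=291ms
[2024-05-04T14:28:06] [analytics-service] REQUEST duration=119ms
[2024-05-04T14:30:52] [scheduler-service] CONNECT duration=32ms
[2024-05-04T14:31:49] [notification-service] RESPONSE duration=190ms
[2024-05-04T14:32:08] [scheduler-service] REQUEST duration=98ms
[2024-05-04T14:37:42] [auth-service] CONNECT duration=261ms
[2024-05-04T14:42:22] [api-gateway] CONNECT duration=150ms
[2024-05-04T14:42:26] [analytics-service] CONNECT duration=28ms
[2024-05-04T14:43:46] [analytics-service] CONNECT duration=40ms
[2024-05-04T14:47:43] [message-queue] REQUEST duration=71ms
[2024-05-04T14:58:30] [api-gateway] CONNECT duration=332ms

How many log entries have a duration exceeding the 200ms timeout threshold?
7

To count timeouts:

1. Threshold: 200ms
2. Extract duration from each log entry
3. Count entries where duration > 200
4. Timeout count: 7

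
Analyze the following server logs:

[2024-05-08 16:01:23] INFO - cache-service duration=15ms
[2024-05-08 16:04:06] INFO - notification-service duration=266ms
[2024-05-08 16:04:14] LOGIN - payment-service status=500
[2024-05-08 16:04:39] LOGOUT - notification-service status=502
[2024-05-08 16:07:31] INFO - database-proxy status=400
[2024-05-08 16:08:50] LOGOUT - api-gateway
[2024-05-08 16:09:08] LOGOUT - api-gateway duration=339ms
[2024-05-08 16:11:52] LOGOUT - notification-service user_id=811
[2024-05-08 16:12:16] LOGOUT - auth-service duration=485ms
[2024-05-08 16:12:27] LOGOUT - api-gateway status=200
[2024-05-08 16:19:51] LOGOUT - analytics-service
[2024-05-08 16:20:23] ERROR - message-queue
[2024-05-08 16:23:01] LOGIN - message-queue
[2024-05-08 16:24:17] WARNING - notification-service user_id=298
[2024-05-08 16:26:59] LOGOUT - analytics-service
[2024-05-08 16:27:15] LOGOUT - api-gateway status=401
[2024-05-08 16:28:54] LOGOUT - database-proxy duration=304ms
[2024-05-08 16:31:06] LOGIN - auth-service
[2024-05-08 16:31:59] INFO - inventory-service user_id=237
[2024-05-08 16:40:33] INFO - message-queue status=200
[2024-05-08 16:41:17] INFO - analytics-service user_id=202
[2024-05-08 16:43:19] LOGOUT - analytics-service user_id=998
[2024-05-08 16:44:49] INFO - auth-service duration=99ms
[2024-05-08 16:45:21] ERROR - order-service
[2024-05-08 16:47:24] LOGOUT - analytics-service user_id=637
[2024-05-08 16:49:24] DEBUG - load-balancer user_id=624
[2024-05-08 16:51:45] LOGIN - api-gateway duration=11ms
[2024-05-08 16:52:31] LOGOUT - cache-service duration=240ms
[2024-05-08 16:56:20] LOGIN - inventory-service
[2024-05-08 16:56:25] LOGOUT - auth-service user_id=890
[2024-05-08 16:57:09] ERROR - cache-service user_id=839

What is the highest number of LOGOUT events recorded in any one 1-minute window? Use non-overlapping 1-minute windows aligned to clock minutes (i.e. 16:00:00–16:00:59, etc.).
2

To find the burst window:

1. Divide the log period into non-overlapping 1-minute windows starting at 16:00
2. Count LOGOUT events in each window
3. Find the window with maximum count
4. Maximum events in a window: 2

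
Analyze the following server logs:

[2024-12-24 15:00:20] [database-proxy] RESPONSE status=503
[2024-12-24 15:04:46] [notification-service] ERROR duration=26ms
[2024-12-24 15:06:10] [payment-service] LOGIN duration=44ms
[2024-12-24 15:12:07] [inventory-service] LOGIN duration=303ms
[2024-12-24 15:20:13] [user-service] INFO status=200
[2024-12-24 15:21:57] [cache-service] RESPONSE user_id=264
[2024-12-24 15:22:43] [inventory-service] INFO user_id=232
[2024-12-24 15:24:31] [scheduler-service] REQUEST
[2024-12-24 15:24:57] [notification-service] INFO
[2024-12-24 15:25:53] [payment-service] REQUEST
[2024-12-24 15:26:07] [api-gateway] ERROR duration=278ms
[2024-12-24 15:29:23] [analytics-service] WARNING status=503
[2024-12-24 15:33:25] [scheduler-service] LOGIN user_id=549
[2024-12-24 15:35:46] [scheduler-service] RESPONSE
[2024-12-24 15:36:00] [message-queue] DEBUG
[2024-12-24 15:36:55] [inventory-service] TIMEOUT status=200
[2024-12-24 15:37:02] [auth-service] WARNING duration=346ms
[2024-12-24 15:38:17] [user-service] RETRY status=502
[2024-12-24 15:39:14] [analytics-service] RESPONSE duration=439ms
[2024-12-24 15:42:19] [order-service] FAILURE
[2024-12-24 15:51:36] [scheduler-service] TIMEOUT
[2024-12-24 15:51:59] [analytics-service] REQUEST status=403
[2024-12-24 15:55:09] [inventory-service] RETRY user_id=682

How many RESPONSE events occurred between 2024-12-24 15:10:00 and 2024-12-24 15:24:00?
1

To count events in the time window:

1. Window boundaries: 2024-12-24 15:10:00 to 2024-12-24 15:24:00
2. Filter for RESPONSE events within this window
3. Count matching events: 1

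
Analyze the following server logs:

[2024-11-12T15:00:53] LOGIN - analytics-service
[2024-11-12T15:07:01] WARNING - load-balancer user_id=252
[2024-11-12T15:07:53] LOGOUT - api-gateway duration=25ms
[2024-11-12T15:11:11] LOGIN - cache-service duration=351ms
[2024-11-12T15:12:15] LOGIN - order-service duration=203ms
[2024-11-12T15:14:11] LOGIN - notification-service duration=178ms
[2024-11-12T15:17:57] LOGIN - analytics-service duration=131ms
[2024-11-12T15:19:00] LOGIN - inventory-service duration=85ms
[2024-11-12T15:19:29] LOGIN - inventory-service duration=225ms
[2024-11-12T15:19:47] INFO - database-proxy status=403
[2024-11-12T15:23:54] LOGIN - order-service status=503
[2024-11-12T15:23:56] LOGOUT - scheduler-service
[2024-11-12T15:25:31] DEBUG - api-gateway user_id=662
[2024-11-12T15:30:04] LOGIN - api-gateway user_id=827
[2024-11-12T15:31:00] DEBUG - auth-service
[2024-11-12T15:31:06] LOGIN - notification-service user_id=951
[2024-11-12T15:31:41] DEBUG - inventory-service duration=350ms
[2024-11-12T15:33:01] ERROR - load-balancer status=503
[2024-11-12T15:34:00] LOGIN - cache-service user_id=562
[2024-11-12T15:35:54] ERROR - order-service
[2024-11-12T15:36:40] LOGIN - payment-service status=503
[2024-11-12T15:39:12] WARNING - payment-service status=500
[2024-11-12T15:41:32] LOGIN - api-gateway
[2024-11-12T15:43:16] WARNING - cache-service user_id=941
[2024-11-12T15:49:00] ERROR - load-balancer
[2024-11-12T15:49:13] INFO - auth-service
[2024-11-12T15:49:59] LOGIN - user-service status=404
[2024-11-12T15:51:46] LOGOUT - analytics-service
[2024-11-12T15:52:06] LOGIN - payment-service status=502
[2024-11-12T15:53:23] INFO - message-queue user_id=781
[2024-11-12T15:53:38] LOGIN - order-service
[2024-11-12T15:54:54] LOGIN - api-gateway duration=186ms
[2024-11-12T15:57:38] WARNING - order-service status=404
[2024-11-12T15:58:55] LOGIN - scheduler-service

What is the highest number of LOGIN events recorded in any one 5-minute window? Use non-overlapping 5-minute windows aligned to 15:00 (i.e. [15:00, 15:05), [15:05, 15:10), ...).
3

To find the burst window:

1. Divide the log period into non-overlapping 5-minute windows starting at 15:00
2. Count LOGIN events in each window
3. Find the window with maximum count
4. Maximum events in a window: 3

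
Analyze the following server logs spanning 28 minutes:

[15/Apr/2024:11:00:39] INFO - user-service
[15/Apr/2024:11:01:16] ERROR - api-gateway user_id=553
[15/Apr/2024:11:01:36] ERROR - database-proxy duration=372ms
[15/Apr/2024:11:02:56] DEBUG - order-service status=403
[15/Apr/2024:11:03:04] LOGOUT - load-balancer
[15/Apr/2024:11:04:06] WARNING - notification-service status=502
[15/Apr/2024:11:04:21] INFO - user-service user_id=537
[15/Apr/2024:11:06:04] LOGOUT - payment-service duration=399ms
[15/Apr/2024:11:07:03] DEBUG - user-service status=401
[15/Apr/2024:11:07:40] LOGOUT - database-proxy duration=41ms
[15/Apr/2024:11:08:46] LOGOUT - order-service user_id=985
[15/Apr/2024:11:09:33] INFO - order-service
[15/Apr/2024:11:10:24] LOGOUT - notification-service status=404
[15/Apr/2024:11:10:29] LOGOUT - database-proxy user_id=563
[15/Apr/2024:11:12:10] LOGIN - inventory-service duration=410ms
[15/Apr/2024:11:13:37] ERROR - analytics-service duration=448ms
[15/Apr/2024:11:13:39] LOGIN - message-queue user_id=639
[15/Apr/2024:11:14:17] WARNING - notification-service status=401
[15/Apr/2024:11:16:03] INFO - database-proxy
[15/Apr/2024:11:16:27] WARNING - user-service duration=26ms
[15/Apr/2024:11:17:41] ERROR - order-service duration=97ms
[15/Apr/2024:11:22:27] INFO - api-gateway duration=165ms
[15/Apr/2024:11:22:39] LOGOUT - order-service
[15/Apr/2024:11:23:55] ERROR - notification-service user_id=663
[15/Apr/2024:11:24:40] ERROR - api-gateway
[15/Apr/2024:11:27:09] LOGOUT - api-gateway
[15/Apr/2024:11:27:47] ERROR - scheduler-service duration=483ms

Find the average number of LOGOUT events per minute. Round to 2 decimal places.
0.29

To calculate the rate:

1. Count total LOGOUT events: 8
2. Total time period: 28 minutes
3. Rate = 8 / 28 = 0.29 events per minute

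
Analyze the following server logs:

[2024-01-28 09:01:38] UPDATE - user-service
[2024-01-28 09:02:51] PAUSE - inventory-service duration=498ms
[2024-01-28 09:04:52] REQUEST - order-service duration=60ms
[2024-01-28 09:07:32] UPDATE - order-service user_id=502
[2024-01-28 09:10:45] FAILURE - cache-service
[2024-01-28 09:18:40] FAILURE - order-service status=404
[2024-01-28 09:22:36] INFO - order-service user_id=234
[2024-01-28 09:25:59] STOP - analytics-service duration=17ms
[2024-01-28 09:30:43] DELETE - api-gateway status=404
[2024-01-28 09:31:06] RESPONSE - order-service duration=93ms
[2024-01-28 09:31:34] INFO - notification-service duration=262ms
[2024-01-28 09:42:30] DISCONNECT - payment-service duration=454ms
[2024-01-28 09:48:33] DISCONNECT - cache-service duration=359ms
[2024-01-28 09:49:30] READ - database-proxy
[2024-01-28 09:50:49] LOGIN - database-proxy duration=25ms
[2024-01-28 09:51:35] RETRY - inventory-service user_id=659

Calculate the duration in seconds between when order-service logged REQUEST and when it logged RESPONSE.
1574

To find the time between events:

1. Locate the first REQUEST event for order-service: 2024-01-28 09:04:52
2. Locate the first RESPONSE event for order-service: 2024-01-28 09:31:06
3. Calculate the difference: 2024-01-28 09:31:06 - 2024-01-28 09:04:52 = 1574 seconds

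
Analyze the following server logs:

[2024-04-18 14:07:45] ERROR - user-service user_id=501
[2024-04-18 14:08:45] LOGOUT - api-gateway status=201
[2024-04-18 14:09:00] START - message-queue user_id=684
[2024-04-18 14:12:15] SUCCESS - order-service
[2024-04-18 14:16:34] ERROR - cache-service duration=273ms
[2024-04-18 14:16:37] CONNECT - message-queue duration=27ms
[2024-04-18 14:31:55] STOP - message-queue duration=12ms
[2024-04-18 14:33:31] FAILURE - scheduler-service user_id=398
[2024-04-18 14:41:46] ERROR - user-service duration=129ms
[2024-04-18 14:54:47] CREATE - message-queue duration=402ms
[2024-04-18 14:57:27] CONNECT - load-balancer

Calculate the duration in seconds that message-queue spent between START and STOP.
1375

To calculate state duration:

1. Find START event for message-queue: 2024-04-18 14:09:00
2. Find STOP event for message-queue: 2024-04-18 14:31:55
3. Calculate duration: 2024-04-18 14:31:55 - 2024-04-18 14:09:00 = 1375 seconds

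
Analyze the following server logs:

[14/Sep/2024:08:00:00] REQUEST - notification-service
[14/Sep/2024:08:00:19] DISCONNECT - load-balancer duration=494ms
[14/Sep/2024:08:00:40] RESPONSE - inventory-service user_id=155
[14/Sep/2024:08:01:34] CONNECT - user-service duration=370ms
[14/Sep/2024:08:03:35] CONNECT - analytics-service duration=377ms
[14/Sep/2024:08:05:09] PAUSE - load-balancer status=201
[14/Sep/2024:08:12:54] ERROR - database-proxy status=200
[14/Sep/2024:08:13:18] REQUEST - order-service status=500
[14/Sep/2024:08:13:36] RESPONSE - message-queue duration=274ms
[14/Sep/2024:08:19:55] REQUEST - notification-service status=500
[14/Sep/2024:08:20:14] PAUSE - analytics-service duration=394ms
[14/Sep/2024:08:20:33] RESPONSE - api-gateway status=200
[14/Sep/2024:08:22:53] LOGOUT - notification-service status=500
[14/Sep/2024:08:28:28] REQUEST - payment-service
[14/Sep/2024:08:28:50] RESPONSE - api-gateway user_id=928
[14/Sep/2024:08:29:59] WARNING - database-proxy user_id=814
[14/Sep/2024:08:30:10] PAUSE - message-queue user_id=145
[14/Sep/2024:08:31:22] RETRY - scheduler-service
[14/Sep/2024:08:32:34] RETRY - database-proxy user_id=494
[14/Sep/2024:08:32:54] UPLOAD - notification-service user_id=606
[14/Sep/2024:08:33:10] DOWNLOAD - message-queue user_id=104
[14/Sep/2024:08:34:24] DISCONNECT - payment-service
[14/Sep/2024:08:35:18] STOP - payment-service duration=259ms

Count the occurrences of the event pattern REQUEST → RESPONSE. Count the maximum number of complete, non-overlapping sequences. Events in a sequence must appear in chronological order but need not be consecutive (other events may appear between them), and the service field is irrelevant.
4

To count sequences:

1. Look for pattern: REQUEST → RESPONSE
2. Greedily scan the log in chronological order, matching each sequence element in turn (ignoring service)
3. Each time the full pattern completes, increment the count and restart matching from the next event
4. Complete non-overlapping sequences found: 4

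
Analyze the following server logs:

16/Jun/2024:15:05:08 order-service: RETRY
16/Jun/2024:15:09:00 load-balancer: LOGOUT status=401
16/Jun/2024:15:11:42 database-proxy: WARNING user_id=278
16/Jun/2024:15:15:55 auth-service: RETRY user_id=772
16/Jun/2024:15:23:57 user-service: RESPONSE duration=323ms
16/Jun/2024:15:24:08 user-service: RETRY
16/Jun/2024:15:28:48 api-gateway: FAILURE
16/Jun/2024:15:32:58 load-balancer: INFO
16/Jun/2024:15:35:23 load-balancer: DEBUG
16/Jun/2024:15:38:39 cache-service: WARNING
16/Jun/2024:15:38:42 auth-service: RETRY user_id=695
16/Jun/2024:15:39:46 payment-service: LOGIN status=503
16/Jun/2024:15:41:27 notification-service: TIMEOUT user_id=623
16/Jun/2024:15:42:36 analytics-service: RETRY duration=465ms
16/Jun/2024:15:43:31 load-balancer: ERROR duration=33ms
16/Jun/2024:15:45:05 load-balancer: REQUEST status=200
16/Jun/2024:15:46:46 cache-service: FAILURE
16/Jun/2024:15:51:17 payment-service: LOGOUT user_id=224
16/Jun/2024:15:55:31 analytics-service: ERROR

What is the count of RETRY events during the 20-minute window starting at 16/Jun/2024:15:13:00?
2

To count events in the time window:

1. Window boundaries: 16/Jun/2024:15:13:00 to 16/Jun/2024:15:33:00
2. Filter for RETRY events within this window
3. Count matching events: 2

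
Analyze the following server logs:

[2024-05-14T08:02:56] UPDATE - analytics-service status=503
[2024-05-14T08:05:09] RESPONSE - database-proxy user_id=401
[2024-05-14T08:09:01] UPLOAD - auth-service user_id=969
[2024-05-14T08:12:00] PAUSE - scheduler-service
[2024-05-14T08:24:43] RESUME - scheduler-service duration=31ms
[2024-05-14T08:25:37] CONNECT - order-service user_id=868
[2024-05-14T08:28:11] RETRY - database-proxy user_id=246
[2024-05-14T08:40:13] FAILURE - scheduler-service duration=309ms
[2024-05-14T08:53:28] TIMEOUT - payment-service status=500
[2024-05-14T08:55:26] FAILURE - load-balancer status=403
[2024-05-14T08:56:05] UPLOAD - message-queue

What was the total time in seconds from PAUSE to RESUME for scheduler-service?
763

To calculate state duration:

1. Find PAUSE event for scheduler-service: 2024-05-14T08:12:00
2. Find RESUME event for scheduler-service: 2024-05-14T08:24:43
3. Calculate duration: 2024-05-14T08:24:43 - 2024-05-14T08:12:00 = 763 seconds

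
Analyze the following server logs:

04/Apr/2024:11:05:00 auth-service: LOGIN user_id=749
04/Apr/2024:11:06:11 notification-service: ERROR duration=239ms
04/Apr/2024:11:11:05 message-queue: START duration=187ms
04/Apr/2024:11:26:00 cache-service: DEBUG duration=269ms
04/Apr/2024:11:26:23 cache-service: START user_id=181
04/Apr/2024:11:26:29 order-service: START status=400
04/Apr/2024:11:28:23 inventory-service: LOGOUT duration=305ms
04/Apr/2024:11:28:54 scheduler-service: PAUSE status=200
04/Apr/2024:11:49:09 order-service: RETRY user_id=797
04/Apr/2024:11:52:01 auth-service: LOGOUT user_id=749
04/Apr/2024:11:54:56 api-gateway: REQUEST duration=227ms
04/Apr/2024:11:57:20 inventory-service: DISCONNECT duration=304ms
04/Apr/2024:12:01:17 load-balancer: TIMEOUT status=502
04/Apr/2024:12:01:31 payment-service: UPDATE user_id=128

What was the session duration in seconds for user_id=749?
2821

To calculate session duration:

1. Find LOGIN event for user_id=749: 04/Apr/2024:11:05:00
2. Find LOGOUT event for user_id=749: 04/Apr/2024:11:52:01
3. Session duration: 04/Apr/2024:11:52:01 - 04/Apr/2024:11:05:00 = 2821 seconds (47 minutes)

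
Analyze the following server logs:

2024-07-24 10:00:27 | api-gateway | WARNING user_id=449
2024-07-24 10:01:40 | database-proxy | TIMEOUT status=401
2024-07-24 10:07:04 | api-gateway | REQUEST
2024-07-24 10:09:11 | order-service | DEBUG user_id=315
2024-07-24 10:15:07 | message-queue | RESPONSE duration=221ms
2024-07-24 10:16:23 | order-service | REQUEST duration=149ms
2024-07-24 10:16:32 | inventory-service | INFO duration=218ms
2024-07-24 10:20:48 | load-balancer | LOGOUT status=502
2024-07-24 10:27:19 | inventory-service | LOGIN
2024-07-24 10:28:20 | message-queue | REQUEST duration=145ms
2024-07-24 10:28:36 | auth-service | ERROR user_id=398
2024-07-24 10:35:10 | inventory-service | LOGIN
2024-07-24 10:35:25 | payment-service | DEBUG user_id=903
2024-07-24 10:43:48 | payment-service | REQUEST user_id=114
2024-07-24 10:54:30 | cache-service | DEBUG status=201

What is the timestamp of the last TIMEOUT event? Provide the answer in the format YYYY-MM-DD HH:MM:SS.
2024-07-24 10:01:40

To find the last event:

1. Filter for all TIMEOUT events
2. Sort by timestamp
3. Select the last one
4. Timestamp: 2024-07-24 10:01:40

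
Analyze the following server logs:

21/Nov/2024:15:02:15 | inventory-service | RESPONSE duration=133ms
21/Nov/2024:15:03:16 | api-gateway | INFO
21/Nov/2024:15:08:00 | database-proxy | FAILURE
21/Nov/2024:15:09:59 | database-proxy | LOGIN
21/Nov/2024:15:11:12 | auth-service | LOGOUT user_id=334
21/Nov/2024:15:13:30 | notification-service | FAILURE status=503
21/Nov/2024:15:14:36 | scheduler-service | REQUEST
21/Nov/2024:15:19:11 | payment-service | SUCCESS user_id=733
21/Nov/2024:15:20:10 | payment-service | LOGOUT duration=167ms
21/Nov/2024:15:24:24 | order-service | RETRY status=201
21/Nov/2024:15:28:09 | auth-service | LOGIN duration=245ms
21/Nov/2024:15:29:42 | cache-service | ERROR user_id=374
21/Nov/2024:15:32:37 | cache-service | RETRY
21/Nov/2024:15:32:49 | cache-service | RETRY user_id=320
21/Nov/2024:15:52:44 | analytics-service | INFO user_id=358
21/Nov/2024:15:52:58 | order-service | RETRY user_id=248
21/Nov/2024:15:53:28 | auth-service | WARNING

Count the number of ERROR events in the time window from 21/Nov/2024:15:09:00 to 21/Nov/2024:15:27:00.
0

To count events in the time window:

1. Window boundaries: 21/Nov/2024:15:09:00 to 21/Nov/2024:15:27:00
2. Filter for ERROR events within this window
3. Count matching events: 0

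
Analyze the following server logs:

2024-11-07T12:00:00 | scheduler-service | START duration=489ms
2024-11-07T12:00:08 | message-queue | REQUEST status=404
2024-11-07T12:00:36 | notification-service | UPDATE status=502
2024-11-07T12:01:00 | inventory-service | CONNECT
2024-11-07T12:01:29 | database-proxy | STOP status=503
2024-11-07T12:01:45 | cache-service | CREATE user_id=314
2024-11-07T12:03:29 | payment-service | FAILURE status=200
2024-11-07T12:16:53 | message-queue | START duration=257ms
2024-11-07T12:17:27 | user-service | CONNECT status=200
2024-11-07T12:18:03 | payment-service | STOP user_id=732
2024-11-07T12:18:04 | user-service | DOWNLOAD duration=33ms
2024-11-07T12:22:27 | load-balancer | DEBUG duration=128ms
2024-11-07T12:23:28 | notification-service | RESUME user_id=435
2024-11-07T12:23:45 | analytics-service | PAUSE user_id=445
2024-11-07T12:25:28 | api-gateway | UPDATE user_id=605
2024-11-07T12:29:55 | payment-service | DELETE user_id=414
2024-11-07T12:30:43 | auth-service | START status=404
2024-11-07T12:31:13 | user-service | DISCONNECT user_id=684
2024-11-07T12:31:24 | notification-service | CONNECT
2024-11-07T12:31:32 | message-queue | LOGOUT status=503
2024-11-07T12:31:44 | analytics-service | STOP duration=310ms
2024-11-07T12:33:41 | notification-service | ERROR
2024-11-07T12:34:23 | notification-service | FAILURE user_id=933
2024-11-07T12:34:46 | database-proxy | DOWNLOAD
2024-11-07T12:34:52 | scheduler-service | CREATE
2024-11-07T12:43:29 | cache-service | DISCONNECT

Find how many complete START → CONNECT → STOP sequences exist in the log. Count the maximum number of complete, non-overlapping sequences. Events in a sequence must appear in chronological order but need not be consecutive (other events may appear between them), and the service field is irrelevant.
3

To count sequences:

1. Look for pattern: START → CONNECT → STOP
2. Greedily scan the log in chronological order, matching each sequence element in turn (ignoring service)
3. Each time the full pattern completes, increment the count and restart matching from the next event
4. Complete non-overlapping sequences found: 3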